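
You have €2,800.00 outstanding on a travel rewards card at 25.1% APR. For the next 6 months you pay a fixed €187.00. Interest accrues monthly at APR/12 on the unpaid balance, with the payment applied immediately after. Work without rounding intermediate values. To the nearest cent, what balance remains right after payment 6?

Monthly rate r = 25.1%/12 = 2.09167% = 0.0209167.
Each month: B ← B·(1+r) − €187.00.
Month 1: interest €58.57; balance after payment €2,671.57.
Month 2: interest €55.88; balance after payment €2,540.45.
Month 3: interest €53.14; balance after payment €2,406.58.
Month 4: interest €50.34; balance after payment €2,269.92.
Month 5: interest €47.48; balance after payment €2,130.40.
Month 6: interest €44.56; balance after payment €1,987.96.

€1,987.96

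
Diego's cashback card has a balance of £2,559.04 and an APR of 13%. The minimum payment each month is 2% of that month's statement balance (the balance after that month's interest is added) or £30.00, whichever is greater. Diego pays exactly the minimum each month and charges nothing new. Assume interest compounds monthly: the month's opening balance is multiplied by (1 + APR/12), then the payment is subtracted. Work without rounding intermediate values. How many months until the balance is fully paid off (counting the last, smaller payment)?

Monthly rate r = 13%/12 = 1.08333% = 0.0108333.
While 2% of the post-interest balance exceeds £30.00, each month B ← (B·(1+r))·(1 − 0.02), i.e. B shrinks by the factor (1+r)·0.98 = 0.99062.
This holds for months 1–58. Entering month 59 the balance is £1,481.17; 2% of the post-interest balance is now below £30.00, so the flat £30.00 minimum applies from here.
From month 59 a fixed £30.00 at rate r clears £1,481.17 in 72 more payments. Total: 58 + 72 = 130 months.

130 months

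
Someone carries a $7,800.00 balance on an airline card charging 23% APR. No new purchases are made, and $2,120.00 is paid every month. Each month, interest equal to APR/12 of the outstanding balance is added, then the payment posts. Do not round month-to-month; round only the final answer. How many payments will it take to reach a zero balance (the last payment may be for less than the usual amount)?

4 payments

Monthly rate r = 23%/12 = 1.91667% = 0.0191667.
Recurrence: B ← B·(1+r) − $2,120.00.
Month 1: interest $149.50; balance after payment $5,829.50.
Month 2: interest $111.73; balance after payment $3,821.23.
Month 3: interest $73.24; balance after payment $1,774.47.
Month 4: interest $34.01; balance after payment $0.00.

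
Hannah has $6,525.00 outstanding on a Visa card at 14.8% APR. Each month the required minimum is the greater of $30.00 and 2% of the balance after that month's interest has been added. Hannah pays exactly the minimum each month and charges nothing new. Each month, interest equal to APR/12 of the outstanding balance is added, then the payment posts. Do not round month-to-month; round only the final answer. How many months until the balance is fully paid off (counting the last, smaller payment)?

264 months

Monthly rate r = 14.8%/12 = 1.23333% = 0.0123333.
While 2% of the post-interest balance exceeds $30.00, each month B ← (B·(1+r))·(1 − 0.02), i.e. B shrinks by the factor (1+r)·0.98 = 0.99209.
This holds for months 1–187. Entering month 188 the balance is $1,476.92; 2% of the post-interest balance is now below $30.00, so the flat $30.00 minimum applies from here.
From month 188 a fixed $30.00 at rate r clears $1,476.92 in 77 more payments. Total: 187 + 77 = 264 months.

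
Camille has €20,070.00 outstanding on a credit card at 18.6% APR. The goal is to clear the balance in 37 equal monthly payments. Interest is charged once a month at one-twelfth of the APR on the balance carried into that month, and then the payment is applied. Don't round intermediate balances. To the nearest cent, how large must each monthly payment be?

€716.84

Monthly rate r = 18.6%/12 = 1.55% = 0.0155.
Level-payment amortization: P = B₀·r / (1 − (1+r)^(−n)) = 20070.00·0.0155 / (1 − 1.0155^(−37)).
Denominator 1 − (1+r)^(−37) = 0.433965798.
P = 311.085 / 0.433965798 ≈ 716.84.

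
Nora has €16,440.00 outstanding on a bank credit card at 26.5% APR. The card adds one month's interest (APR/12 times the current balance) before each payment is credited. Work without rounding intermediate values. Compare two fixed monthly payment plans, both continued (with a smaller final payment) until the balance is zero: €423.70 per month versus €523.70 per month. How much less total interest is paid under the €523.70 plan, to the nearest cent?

Monthly rate r = 26.5%/12 = 2.20833% = 0.0220833.
At €423.70/mo: n = ⌈−ln(1 − rB₀/P)/ln(1+r)⌉ = 89 payments (last €421.33); total interest = total paid − €16,440.00 = €21,266.93.
At €523.70/mo: 55 payments (last €52.48); total interest €11,892.28.
Interest saved = €21,266.93 − €11,892.28 = €9,374.65.

€9,374.65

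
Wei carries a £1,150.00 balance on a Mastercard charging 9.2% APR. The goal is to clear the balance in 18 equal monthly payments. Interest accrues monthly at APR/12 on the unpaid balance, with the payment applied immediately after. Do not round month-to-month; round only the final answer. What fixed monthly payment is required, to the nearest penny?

£68.64

Monthly rate r = 9.2%/12 = 0.766667% = 0.00766667.
Level-payment amortization: P = B₀·r / (1 − (1+r)^(−n)) = 1150.00·0.00766667 / (1 − 1.00767^(−18)).
Denominator 1 − (1+r)^(−18) = 0.128442718.
P = 8.81667 / 0.128442718 ≈ 68.64.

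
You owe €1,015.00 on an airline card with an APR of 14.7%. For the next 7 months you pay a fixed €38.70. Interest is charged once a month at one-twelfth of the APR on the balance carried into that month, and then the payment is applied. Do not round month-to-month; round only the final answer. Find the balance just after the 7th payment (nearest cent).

€824.24

Monthly rate r = 14.7%/12 = 1.225% = 0.01225.
Each month: B ← B·(1+r) − €38.70.
Month 1: interest €12.43; balance after payment €988.73.
Month 2: interest €12.11; balance after payment €962.15.
Month 3: interest €11.79; balance after payment €935.23.
Month 4: interest €11.46; balance after payment €907.99.
Month 5: interest €11.12; balance after payment €880.41.
Month 6: interest €10.79; balance after payment €852.50.
Month 7: interest €10.44; balance after payment €824.24.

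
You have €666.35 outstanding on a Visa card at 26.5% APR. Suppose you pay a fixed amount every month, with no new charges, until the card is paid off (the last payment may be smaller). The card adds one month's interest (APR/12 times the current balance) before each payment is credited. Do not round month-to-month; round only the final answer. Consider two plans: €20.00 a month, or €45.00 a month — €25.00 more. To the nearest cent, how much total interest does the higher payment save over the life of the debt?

Monthly rate r = 26.5%/12 = 2.20833% = 0.0220833.
At €20.00/mo: n = ⌈−ln(1 − rB₀/P)/ln(1+r)⌉ = 61 payments (last €18.62); total interest = total paid − €666.35 = €552.27.
At €45.00/mo: 19 payments (last €5.91); total interest €149.56.
Interest saved = €552.27 − €149.56 = €402.71.

€402.71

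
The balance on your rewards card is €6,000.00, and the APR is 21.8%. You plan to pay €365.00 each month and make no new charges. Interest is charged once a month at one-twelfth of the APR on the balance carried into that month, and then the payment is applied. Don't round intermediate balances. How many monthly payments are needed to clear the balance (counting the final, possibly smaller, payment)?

Monthly rate r = 21.8%/12 = 1.81667% = 0.0181667.
Recurrence: B ← B·(1+r) − €365.00.
Month 1: interest €109.00; balance after payment €5,744.00.
Month 2: interest €104.35; balance after payment €5,483.35.
Closed form: n = −ln(1 − rB₀/P)/ln(1+r) = −ln(0.70137)/ln(1.01817) ≈ 19.703, so the balance reaches zero during payment 20.

20 months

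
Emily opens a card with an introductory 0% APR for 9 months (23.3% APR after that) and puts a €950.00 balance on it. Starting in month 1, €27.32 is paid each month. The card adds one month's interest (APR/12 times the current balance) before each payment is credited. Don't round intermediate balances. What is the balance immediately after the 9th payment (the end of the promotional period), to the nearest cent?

€704.12

Promo months 1–9 at r₀ = 0%/12 = 0; months 10+ at r₁ = 23.3%/12 = 0.0194167.
After month 9 (no interest yet): B = €950.00 − 9·€27.32 = €704.12.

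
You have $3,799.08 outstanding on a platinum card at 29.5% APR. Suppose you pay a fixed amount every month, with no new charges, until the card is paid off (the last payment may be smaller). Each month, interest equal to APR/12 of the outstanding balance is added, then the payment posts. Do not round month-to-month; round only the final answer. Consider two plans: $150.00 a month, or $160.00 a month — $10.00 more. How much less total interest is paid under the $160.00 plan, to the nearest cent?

$245.35

Monthly rate r = 29.5%/12 = 2.45833% = 0.0245833.
At $150.00/mo: n = ⌈−ln(1 − rB₀/P)/ln(1+r)⌉ = 41 payments (last $19.23); total interest = total paid − $3,799.08 = $2,220.15.
At $160.00/mo: 37 payments (last $13.88); total interest $1,974.80.
Interest saved = $2,220.15 − $1,974.80 = $245.35.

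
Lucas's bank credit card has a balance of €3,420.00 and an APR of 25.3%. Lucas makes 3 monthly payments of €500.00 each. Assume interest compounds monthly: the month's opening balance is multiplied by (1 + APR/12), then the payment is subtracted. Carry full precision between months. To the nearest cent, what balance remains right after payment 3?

€2,109.06

Monthly rate r = 25.3%/12 = 2.10833% = 0.0210833.
Each month: B ← B·(1+r) − €500.00.
Month 1: interest €72.10; balance after payment €2,992.11.
Month 2: interest €63.08; balance after payment €2,555.19.
Month 3: interest €53.87; balance after payment €2,109.06.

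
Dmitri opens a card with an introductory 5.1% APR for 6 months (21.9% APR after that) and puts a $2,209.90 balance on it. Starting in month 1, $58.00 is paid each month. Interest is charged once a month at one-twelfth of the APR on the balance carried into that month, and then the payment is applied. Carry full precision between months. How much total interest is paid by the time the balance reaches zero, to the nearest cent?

Promo months 1–6 at r₀ = 5.1%/12 = 0.00425; months 7+ at r₁ = 21.9%/12 = 0.01825.
After month 6: iterate B ← B·(1+r₀) − $58.00 for 6 months → $1,915.14.
Then at r₁ with $58.00/mo: n₂ = −ln(1 − r₁·B/P)/ln(1+r₁) ≈ 51.03 → 52 more payments.
Total paid = 57·$58.00 + $1.53 = $3,307.53; interest = $3,307.53 − $2,209.90 = $1,097.63.

$1,097.63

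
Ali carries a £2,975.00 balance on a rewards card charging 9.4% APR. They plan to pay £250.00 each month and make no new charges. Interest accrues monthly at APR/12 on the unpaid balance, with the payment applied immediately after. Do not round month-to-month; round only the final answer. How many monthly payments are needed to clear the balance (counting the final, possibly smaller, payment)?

13 payments

Monthly rate r = 9.4%/12 = 0.783333% = 0.00783333.
Recurrence: B ← B·(1+r) − £250.00.
Month 1: interest £23.30; balance after payment £2,748.30.
Month 2: interest £21.53; balance after payment £2,519.83.
Closed form: n = −ln(1 − rB₀/P)/ln(1+r) = −ln(0.90678)/ln(1.00783) ≈ 12.541, so the balance reaches zero during payment 13.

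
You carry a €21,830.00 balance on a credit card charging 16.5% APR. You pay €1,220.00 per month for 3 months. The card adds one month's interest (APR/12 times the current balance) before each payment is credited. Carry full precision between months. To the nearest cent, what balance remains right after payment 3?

Monthly rate r = 16.5%/12 = 1.375% = 0.01375.
Each month: B ← B·(1+r) − €1,220.00.
Month 1: interest €300.16; balance after payment €20,910.16.
Month 2: interest €287.51; balance after payment €19,977.68.
Month 3: interest €274.69; balance after payment €19,032.37.

€19,032.37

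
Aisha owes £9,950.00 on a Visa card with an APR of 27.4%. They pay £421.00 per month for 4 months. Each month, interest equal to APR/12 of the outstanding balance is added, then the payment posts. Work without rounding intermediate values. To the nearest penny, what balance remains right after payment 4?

£9,147.81

Monthly rate r = 27.4%/12 = 2.28333% = 0.0228333.
Each month: B ← B·(1+r) − £421.00.
Month 1: interest £227.19; balance after payment £9,756.19.
Month 2: interest £222.77; balance after payment £9,557.96.
Month 3: interest £218.24; balance after payment £9,355.20.
Month 4: interest £213.61; balance after payment £9,147.81.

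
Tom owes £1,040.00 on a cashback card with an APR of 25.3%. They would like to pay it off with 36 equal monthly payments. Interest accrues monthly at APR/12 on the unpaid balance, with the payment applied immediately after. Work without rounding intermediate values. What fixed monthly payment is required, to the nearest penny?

£41.52

Monthly rate r = 25.3%/12 = 2.10833% = 0.0210833.
Level-payment amortization: P = B₀·r / (1 − (1+r)^(−n)) = 1040.00·0.0210833 / (1 − 1.02108^(−36)).
Denominator 1 − (1+r)^(−36) = 0.528157288.
P = 21.9267 / 0.528157288 ≈ 41.52.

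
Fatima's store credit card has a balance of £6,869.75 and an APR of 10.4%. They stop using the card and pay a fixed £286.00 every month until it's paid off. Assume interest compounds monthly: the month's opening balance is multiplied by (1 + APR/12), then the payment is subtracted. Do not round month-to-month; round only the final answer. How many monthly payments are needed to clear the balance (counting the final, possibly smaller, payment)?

28 payments

Monthly rate r = 10.4%/12 = 0.866667% = 0.00866667.
Recurrence: B ← B·(1+r) − £286.00.
Month 1: interest £59.54; balance after payment £6,643.29.
Month 2: interest £57.58; balance after payment £6,414.86.
Closed form: n = −ln(1 − rB₀/P)/ln(1+r) = −ln(0.79183)/ln(1.00867) ≈ 27.049, so the balance reaches zero during payment 28.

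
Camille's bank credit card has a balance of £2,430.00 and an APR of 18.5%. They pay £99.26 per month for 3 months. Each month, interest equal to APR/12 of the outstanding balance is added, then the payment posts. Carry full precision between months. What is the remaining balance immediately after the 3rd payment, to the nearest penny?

Monthly rate r = 18.5%/12 = 1.54167% = 0.0154167.
Each month: B ← B·(1+r) − £99.26.
Month 1: interest £37.46; balance after payment £2,368.20.
Month 2: interest £36.51; balance after payment £2,305.45.
Month 3: interest £35.54; balance after payment £2,241.73.

£2,241.73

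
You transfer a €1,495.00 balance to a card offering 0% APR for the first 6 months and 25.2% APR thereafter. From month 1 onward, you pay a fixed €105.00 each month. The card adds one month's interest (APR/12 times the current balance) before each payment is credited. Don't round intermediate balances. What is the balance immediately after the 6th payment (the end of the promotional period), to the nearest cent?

Promo months 1–6 at r₀ = 0%/12 = 0; months 7+ at r₁ = 25.2%/12 = 0.021.
After month 6 (no interest yet): B = €1,495.00 − 6·€105.00 = €865.00.

€865.00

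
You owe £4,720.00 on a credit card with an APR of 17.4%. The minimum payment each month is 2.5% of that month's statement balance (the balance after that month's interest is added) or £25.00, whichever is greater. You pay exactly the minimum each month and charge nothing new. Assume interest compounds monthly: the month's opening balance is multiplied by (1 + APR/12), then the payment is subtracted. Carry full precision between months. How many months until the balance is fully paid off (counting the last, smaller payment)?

Monthly rate r = 17.4%/12 = 1.45% = 0.0145.
While 2.5% of the post-interest balance exceeds £25.00, each month B ← (B·(1+r))·(1 − 0.025), i.e. B shrinks by the factor (1+r)·0.975 = 0.98914.
This holds for months 1–144. Entering month 145 the balance is £979.27; 2.5% of the post-interest balance is now below £25.00, so the flat £25.00 minimum applies from here.
From month 145 a fixed £25.00 at rate r clears £979.27 in 59 more payments. Total: 144 + 59 = 203 months.

203 months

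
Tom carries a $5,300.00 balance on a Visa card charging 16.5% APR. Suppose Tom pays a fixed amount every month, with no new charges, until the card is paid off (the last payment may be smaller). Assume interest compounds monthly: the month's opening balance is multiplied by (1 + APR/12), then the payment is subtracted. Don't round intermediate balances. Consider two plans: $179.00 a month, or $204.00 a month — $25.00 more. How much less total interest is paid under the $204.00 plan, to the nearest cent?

Monthly rate r = 16.5%/12 = 1.375% = 0.01375.
At $179.00/mo: n = ⌈−ln(1 − rB₀/P)/ln(1+r)⌉ = 39 payments (last $50.42); total interest = total paid − $5,300.00 = $1,552.42.
At $204.00/mo: 33 payments (last $74.51); total interest $1,302.51.
Interest saved = $1,552.42 − $1,302.51 = $249.91.

$249.91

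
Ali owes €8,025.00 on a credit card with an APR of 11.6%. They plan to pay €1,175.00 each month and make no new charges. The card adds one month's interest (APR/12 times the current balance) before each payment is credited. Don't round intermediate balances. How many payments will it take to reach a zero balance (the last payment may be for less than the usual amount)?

Monthly rate r = 11.6%/12 = 0.966667% = 0.00966667.
Recurrence: B ← B·(1+r) − €1,175.00.
Month 1: interest €77.58; balance after payment €6,927.57.
Month 2: interest €66.97; balance after payment €5,819.54.
Closed form: n = −ln(1 − rB₀/P)/ln(1+r) = −ln(0.93398)/ln(1.00967) ≈ 7.100, so the balance reaches zero during payment 8.

8 months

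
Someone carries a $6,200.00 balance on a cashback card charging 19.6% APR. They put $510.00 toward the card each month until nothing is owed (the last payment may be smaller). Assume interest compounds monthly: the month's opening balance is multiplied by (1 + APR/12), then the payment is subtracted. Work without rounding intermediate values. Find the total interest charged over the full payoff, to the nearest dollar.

Monthly rate r = 19.6%/12 = 1.63333% = 0.0163333.
Payoff takes n = ⌈−ln(1 − rB₀/P)/ln(1+r)⌉ = ⌈13.662⌉ = 14 payments; the last is $338.69.
Total paid = 13·$510.00 + $338.69 = $6,968.69.
Total interest = total paid − principal = $6,968.69 − $6,200.00 = $768.69.

$769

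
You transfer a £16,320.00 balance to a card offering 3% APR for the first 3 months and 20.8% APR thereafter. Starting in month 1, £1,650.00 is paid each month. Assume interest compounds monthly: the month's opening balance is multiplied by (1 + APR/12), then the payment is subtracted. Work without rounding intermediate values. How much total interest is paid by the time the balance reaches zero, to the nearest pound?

£973

Promo months 1–3 at r₀ = 3%/12 = 0.0025; months 4+ at r₁ = 20.8%/12 = 0.0173333.
After month 3: iterate B ← B·(1+r₀) − £1,650.00 for 3 months → £11,480.32.
Then at r₁ with £1,650.00/mo: n₂ = −ln(1 − r₁·B/P)/ln(1+r₁) ≈ 7.48 → 8 more payments.
Total paid = 10·£1,650.00 + £793.09 = £17,293.09; interest = £17,293.09 − £16,320.00 = £973.09.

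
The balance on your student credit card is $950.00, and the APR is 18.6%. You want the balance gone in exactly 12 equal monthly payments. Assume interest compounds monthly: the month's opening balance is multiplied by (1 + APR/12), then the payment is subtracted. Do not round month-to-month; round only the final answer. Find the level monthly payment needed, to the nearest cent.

Monthly rate r = 18.6%/12 = 1.55% = 0.0155.
Level-payment amortization: P = B₀·r / (1 − (1+r)^(−n)) = 950.00·0.0155 / (1 − 1.0155^(−12)).
Denominator 1 − (1+r)^(−12) = 0.168540945.
P = 14.725 / 0.168540945 ≈ 87.37.

$87.37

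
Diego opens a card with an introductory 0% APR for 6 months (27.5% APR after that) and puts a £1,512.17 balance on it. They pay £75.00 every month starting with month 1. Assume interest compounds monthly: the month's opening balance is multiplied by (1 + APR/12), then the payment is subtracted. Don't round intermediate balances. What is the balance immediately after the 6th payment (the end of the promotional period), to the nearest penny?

£1,062.17

Promo months 1–6 at r₀ = 0%/12 = 0; months 7+ at r₁ = 27.5%/12 = 0.0229167.
After month 6 (no interest yet): B = £1,512.17 − 6·£75.00 = £1,062.17.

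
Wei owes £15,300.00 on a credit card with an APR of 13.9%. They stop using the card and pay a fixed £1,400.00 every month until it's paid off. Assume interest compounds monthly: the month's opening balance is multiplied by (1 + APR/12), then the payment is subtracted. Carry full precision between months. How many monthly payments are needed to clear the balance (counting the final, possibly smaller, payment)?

Monthly rate r = 13.9%/12 = 1.15833% = 0.0115833.
Recurrence: B ← B·(1+r) − £1,400.00.
Month 1: interest £177.23; balance after payment £14,077.23.
Month 2: interest £163.06; balance after payment £12,840.29.
Closed form: n = −ln(1 − rB₀/P)/ln(1+r) = −ln(0.87341)/ln(1.01158) ≈ 11.752, so the balance reaches zero during payment 12.

12 months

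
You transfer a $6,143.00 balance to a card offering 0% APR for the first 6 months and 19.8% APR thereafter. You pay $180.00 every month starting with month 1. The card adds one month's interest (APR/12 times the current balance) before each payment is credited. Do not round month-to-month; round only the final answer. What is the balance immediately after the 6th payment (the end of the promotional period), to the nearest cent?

$5,063.00

Promo months 1–6 at r₀ = 0%/12 = 0; months 7+ at r₁ = 19.8%/12 = 0.0165.
After month 6 (no interest yet): B = $6,143.00 − 6·$180.00 = $5,063.00.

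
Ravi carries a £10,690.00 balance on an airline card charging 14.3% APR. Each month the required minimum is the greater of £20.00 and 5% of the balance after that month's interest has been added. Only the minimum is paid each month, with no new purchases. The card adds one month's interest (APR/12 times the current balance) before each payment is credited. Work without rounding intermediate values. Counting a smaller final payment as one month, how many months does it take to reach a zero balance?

Monthly rate r = 14.3%/12 = 1.19167% = 0.0119167.
While 5% of the post-interest balance exceeds £20.00, each month B ← (B·(1+r))·(1 − 0.05), i.e. B shrinks by the factor (1+r)·0.95 = 0.96132.
This holds for months 1–84. Entering month 85 the balance is £388.97; 5% of the post-interest balance is now below £20.00, so the flat £20.00 minimum applies from here.
From month 85 a fixed £20.00 at rate r clears £388.97 in 23 more payments. Total: 84 + 23 = 107 months.

107 months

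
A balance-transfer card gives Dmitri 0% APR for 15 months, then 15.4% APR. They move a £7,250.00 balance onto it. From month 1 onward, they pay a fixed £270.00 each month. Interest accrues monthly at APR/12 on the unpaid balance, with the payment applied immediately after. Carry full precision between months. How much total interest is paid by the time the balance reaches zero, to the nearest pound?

£294

Promo months 1–15 at r₀ = 0%/12 = 0; months 16+ at r₁ = 15.4%/12 = 0.0128333.
After month 15 (no interest yet): B = £7,250.00 − 15·£270.00 = £3,200.00.
Then at r₁ with £270.00/mo: n₂ = −ln(1 − r₁·B/P)/ln(1+r₁) ≈ 12.94 → 13 more payments.
Total paid = 27·£270.00 + £253.57 = £7,543.57; interest = £7,543.57 − £7,250.00 = £293.57.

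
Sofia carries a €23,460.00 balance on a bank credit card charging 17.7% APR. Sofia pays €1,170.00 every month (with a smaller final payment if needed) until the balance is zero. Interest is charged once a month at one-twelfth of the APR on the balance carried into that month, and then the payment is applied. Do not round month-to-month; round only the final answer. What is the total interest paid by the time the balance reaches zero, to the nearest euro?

€4,558

Monthly rate r = 17.7%/12 = 1.475% = 0.01475.
Payoff takes n = ⌈−ln(1 − rB₀/P)/ln(1+r)⌉ = ⌈23.946⌉ = 24 payments; the last is €1,107.81.
Total paid = 23·€1,170.00 + €1,107.81 = €28,017.81.
Total interest = total paid − principal = €28,017.81 − €23,460.00 = €4,557.81.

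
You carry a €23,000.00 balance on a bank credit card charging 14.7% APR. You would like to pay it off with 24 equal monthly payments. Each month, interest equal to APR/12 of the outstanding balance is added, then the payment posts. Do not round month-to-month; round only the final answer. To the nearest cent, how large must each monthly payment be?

Monthly rate r = 14.7%/12 = 1.225% = 0.01225.
Level-payment amortization: P = B₀·r / (1 − (1+r)^(−n)) = 23000.00·0.01225 / (1 − 1.01225^(−24)).
Denominator 1 − (1+r)^(−24) = 0.253391123.
P = 281.75 / 0.253391123 ≈ 1111.92.

€1,111.92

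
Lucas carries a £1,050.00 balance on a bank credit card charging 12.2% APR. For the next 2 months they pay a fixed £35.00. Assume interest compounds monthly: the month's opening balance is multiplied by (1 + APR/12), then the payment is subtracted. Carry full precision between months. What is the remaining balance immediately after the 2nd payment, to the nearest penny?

Monthly rate r = 12.2%/12 = 1.01667% = 0.0101667.
Each month: B ← B·(1+r) − £35.00.
Month 1: interest £10.67; balance after payment £1,025.67.
Month 2: interest £10.43; balance after payment £1,001.10.

£1,001.10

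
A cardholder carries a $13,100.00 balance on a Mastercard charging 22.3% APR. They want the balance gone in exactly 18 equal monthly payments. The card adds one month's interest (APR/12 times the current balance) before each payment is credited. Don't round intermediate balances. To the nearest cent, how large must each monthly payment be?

$862.95

Monthly rate r = 22.3%/12 = 1.85833% = 0.0185833.
Level-payment amortization: P = B₀·r / (1 − (1+r)^(−n)) = 13100.00·0.0185833 / (1 − 1.01858^(−18)).
Denominator 1 − (1+r)^(−18) = 0.282103531.
P = 243.442 / 0.282103531 ≈ 862.95.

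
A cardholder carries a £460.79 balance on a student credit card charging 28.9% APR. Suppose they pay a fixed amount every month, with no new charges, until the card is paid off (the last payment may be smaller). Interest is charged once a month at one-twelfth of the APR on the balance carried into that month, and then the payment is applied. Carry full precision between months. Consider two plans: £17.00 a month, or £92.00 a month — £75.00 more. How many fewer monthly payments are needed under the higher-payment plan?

39 fewer payments

Monthly rate r = 28.9%/12 = 2.40833% = 0.0240833.
At £17.00/mo: n = ⌈−ln(1 − rB₀/P)/ln(1+r)⌉ = 45 payments (last £7.70); total interest = total paid − £460.79 = £294.91.
At £92.00/mo: 6 payments (last £37.19); total interest £36.40.
Payments saved = 45 − 6 = 39.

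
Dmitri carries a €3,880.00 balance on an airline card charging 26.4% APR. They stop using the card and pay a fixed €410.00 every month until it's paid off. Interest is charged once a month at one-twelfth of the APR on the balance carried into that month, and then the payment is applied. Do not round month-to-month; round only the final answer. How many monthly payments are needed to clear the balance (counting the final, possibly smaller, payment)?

11 months

Monthly rate r = 26.4%/12 = 2.2% = 0.022.
Recurrence: B ← B·(1+r) − €410.00.
Month 1: interest €85.36; balance after payment €3,555.36.
Month 2: interest €78.22; balance after payment €3,223.58.
Closed form: n = −ln(1 − rB₀/P)/ln(1+r) = −ln(0.7918)/ln(1.022) ≈ 10.727, so the balance reaches zero during payment 11.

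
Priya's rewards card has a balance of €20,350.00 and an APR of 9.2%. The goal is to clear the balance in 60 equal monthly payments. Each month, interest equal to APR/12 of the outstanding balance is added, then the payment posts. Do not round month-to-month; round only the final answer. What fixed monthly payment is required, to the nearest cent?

Monthly rate r = 9.2%/12 = 0.766667% = 0.00766667.
Level-payment amortization: P = B₀·r / (1 − (1+r)^(−n)) = 20350.00·0.00766667 / (1 − 1.00767^(−60)).
Denominator 1 − (1+r)^(−60) = 0.367607876.
P = 156.017 / 0.367607876 ≈ 424.41.

€424.41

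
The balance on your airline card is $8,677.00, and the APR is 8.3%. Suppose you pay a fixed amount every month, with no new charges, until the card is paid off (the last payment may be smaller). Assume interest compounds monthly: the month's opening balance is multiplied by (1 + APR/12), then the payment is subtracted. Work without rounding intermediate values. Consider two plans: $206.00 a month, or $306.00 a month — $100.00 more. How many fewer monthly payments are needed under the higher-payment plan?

18 fewer payments

Monthly rate r = 8.3%/12 = 0.691667% = 0.00691667.
At $206.00/mo: n = ⌈−ln(1 − rB₀/P)/ln(1+r)⌉ = 50 payments (last $198.13); total interest = total paid − $8,677.00 = $1,615.13.
At $306.00/mo: 32 payments (last $206.21); total interest $1,015.21.
Payments saved = 50 − 32 = 18.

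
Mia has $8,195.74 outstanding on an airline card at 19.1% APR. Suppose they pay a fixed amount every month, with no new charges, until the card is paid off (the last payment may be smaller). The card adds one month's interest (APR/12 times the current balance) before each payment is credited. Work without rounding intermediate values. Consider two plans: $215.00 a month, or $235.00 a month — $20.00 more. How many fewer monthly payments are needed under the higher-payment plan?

8 fewer payments

Monthly rate r = 19.1%/12 = 1.59167% = 0.0159167.
At $215.00/mo: n = ⌈−ln(1 − rB₀/P)/ln(1+r)⌉ = 60 payments (last $21.85); total interest = total paid − $8,195.74 = $4,511.11.
At $235.00/mo: 52 payments (last $68.12); total interest $3,857.38.
Payments saved = 60 − 52 = 8.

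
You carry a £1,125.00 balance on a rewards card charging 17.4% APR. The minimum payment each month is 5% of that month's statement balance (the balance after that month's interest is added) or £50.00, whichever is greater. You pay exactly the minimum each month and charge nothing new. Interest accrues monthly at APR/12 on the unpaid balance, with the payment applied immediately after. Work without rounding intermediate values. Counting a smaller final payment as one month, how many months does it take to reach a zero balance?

27 months

Monthly rate r = 17.4%/12 = 1.45% = 0.0145.
While 5% of the post-interest balance exceeds £50.00, each month B ← (B·(1+r))·(1 − 0.05), i.e. B shrinks by the factor (1+r)·0.95 = 0.96377.
This holds for months 1–4. Entering month 5 the balance is £970.63; 5% of the post-interest balance is now below £50.00, so the flat £50.00 minimum applies from here.
From month 5 a fixed £50.00 at rate r clears £970.63 in 23 more payments. Total: 4 + 23 = 27 months.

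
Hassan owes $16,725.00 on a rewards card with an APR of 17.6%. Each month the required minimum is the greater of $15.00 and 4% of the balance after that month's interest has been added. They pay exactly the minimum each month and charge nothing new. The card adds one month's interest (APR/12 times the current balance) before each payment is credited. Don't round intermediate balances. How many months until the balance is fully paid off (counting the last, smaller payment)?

Monthly rate r = 17.6%/12 = 1.46667% = 0.0146667.
While 4% of the post-interest balance exceeds $15.00, each month B ← (B·(1+r))·(1 − 0.04), i.e. B shrinks by the factor (1+r)·0.96 = 0.97408.
This holds for months 1–146. Entering month 147 the balance is $361.56; 4% of the post-interest balance is now below $15.00, so the flat $15.00 minimum applies from here.
From month 147 a fixed $15.00 at rate r clears $361.56 in 30 more payments. Total: 146 + 30 = 176 months.

176 months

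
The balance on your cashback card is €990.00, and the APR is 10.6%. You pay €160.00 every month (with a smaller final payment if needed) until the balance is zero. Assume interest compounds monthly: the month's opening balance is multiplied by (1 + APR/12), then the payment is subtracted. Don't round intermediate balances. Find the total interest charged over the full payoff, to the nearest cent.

€32.74

Monthly rate r = 10.6%/12 = 0.883333% = 0.00883333.
Payoff takes n = ⌈−ln(1 − rB₀/P)/ln(1+r)⌉ = ⌈6.391⌉ = 7 payments; the last is €62.74.
Total paid = 6·€160.00 + €62.74 = €1,022.74.
Total interest = total paid − principal = €1,022.74 − €990.00 = €32.74.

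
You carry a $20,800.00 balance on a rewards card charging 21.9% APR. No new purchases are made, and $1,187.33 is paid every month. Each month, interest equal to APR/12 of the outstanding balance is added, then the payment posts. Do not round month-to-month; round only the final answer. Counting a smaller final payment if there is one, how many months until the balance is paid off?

22 payments

Monthly rate r = 21.9%/12 = 1.825% = 0.01825.
Recurrence: B ← B·(1+r) − $1,187.33.
Month 1: interest $379.60; balance after payment $19,992.27.
Month 2: interest $364.86; balance after payment $19,169.80.
Closed form: n = −ln(1 − rB₀/P)/ln(1+r) = −ln(0.68029)/ln(1.01825) ≈ 21.301, so the balance reaches zero during payment 22.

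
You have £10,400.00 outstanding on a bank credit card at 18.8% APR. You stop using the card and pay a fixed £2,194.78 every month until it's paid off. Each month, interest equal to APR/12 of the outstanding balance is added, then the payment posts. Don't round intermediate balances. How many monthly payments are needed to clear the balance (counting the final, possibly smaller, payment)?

5 months

Monthly rate r = 18.8%/12 = 1.56667% = 0.0156667.
Recurrence: B ← B·(1+r) − £2,194.78.
Month 1: interest £162.93; balance after payment £8,368.15.
Month 2: interest £131.10; balance after payment £6,304.47.
Month 3: interest £98.77; balance after payment £4,208.46.
Month 4: interest £65.93; balance after payment £2,079.62.
Month 5: interest £32.58; balance after payment £0.00.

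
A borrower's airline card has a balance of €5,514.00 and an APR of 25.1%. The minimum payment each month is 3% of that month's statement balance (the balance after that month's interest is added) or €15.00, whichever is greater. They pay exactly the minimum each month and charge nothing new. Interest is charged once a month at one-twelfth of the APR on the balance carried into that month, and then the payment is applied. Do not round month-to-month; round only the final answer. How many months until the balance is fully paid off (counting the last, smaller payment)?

Monthly rate r = 25.1%/12 = 2.09167% = 0.0209167.
While 3% of the post-interest balance exceeds €15.00, each month B ← (B·(1+r))·(1 − 0.03), i.e. B shrinks by the factor (1+r)·0.97 = 0.99029.
This holds for months 1–249. Entering month 250 the balance is €485.53; 3% of the post-interest balance is now below €15.00, so the flat €15.00 minimum applies from here.
From month 250 a fixed €15.00 at rate r clears €485.53 in 55 more payments. Total: 249 + 55 = 304 months.

304 months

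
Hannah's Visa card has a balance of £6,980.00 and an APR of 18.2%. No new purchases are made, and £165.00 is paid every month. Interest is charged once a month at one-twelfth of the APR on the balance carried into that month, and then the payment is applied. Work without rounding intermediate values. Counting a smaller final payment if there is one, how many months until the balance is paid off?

69 months

Monthly rate r = 18.2%/12 = 1.51667% = 0.0151667.
Recurrence: B ← B·(1+r) − £165.00.
Month 1: interest £105.86; balance after payment £6,920.86.
Month 2: interest £104.97; balance after payment £6,860.83.
Closed form: n = −ln(1 − rB₀/P)/ln(1+r) = −ln(0.3584)/ln(1.01517) ≈ 68.166, so the balance reaches zero during payment 69.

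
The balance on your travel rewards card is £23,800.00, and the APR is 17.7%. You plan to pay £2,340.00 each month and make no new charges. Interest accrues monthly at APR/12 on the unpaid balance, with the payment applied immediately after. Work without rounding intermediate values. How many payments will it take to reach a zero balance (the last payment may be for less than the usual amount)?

Monthly rate r = 17.7%/12 = 1.475% = 0.01475.
Recurrence: B ← B·(1+r) − £2,340.00.
Month 1: interest £351.05; balance after payment £21,811.05.
Month 2: interest £321.71; balance after payment £19,792.76.
Closed form: n = −ln(1 − rB₀/P)/ln(1+r) = −ln(0.84998)/ln(1.01475) ≈ 11.101, so the balance reaches zero during payment 12.

12 payments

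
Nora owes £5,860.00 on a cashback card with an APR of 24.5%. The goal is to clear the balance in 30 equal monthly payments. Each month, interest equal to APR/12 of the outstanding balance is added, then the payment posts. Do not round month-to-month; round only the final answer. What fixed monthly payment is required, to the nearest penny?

Monthly rate r = 24.5%/12 = 2.04167% = 0.0204167.
Level-payment amortization: P = B₀·r / (1 − (1+r)^(−n)) = 5860.00·0.0204167 / (1 − 1.02042^(−30)).
Denominator 1 − (1+r)^(−30) = 0.454652034.
P = 119.642 / 0.454652034 ≈ 263.15.

£263.15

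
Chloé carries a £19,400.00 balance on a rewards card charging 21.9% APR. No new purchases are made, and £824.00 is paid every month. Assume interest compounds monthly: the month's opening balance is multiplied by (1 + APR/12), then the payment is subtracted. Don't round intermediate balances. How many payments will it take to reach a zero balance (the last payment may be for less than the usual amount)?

32 months

Monthly rate r = 21.9%/12 = 1.825% = 0.01825.
Recurrence: B ← B·(1+r) − £824.00.
Month 1: interest £354.05; balance after payment £18,930.05.
Month 2: interest £345.47; balance after payment £18,451.52.
Closed form: n = −ln(1 − rB₀/P)/ln(1+r) = −ln(0.57033)/ln(1.01825) ≈ 31.049, so the balance reaches zero during payment 32.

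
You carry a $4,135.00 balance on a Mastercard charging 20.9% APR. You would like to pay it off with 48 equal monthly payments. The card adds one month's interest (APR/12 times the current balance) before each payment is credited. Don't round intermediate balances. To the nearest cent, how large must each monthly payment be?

$127.82

Monthly rate r = 20.9%/12 = 1.74167% = 0.0174167.
Level-payment amortization: P = B₀·r / (1 − (1+r)^(−n)) = 4135.00·0.0174167 / (1 − 1.01742^(−48)).
Denominator 1 − (1+r)^(−48) = 0.56342857.
P = 72.0179 / 0.56342857 ≈ 127.82.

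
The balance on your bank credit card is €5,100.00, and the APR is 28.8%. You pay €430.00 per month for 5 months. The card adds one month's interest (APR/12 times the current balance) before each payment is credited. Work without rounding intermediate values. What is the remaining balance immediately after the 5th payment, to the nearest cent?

€3,486.38

Monthly rate r = 28.8%/12 = 2.4% = 0.024.
Each month: B ← B·(1+r) − €430.00.
Month 1: interest €122.40; balance after payment €4,792.40.
Month 2: interest €115.02; balance after payment €4,477.42.
Month 3: interest €107.46; balance after payment €4,154.88.
Month 4: interest €99.72; balance after payment €3,824.59.
Month 5: interest €91.79; balance after payment €3,486.38.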